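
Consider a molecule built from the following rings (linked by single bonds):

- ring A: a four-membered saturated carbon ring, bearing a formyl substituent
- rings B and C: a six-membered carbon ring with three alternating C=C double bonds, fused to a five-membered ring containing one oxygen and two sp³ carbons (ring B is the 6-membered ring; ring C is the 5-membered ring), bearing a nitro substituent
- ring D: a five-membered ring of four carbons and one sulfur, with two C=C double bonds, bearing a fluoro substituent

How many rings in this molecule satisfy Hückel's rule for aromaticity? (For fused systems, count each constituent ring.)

Ring A has only sp³ atoms, so it is not fully conjugated — not aromatic (cyclobutane).
Ring B has a continuous p-orbital overlap around the ring; 3 ring double bonds give 6 π electrons. That satisfies 4n+2 with n=1, so ring B is aromatic (benzene ring).
Ring C has two sp³ carbons, so it is not fully conjugated — not aromatic (oxolane ring).
Ring D is planar and fully conjugated; 2 ring double bonds (4 π electrons) plus a heteroatom lone pair (2) give 6 π electrons. That satisfies 4n+2 with n=1, so ring D is aromatic (thiophene).
Aromatic: B, D. Total: 2.

2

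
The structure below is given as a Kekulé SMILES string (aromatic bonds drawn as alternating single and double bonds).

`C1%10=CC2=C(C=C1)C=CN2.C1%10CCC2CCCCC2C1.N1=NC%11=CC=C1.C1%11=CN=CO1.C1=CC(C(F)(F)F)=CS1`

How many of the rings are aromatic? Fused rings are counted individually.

The SMILES encodes a six-membered carbon ring with three alternating C=C double bonds, fused to a five-membered ring containing one N–H nitrogen and two C=C double bonds; two fused six-membered saturated carbon rings; a six-membered ring with two adjacent nitrogens and three alternating double bonds; a five-membered ring with an oxygen at position 1 and a nitrogen at position 3 (in a C=N bond), with two double bonds; a five-membered ring of four carbons and one sulfur, with two C=C double bonds.
The fused 6/5-membered bicyclic (with one N–H) is a single π system with 9 sp² atoms and 10 π electrons from ring double bonds plus a heteroatom lone pair. 10 = 4(2)+2, so the system is aromatic and both rings count as aromatic (indole).
The 6-membered ring has only sp³ atoms, so it is not fully conjugated — not aromatic (cyclohexane ring).
The second 6-membered ring has only sp³ atoms, so it is not fully conjugated — not aromatic (cyclohexane ring).
The 6-membered ring with two nitrogens (1,2) is fully conjugated (every ring atom contributes a p orbital); 3 ring double bonds give 6 π electrons. 6 = 4(1)+2, so it is aromatic (pyridazine).
The 5-membered ring with one oxygen and one =N– is planar and fully conjugated; 2 ring double bonds (4 π electrons) plus a heteroatom lone pair (2) give 6 π electrons. That satisfies 4n+2 with n=1, so it is aromatic (oxazole).
The 5-membered ring with one sulfur is planar and fully conjugated; 2 ring double bonds (4 π electrons) plus a heteroatom lone pair (2) give 6 π electrons. That satisfies 4n+2 with n=1, so it is aromatic (thiophene).
5 of the 7 rings are aromatic. Total: 5.

5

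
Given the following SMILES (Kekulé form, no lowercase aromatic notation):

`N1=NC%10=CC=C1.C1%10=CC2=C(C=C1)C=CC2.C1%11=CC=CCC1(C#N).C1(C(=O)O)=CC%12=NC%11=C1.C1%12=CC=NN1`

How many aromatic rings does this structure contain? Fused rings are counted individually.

4

The SMILES encodes a six-membered ring with two adjacent nitrogens and three alternating double bonds; a six-membered carbon ring with three alternating C=C double bonds, fused to a five-membered carbon ring containing one C=C double bond and one sp³ carbon; a six-membered carbon ring with two conjugated C=C double bonds and two sp³ carbons; a six-membered ring of five carbons and one nitrogen with three alternating double bonds; a five-membered ring with two adjacent nitrogens (one bearing H, one in a double bond) and two double bonds.
The 6-membered ring with two nitrogens (1,2) has a continuous p-orbital overlap around the ring; 3 ring double bonds give 6 π electrons. Since 6 = 4n+2 (n=1), it is aromatic (pyridazine).
The 6-membered ring is fully conjugated (every ring atom contributes a p orbital); 3 ring double bonds give 6 π electrons. That satisfies 4n+2 with n=1, so it is aromatic (benzene ring).
The 5-membered ring has one sp³ carbon, so it is not fully conjugated — not aromatic (cyclopentene ring).
The second 6-membered ring has two sp³ carbons, so it is not fully conjugated — not aromatic (1,3-cyclohexadiene).
The 6-membered ring with one nitrogen has a continuous p-orbital overlap around the ring; 3 ring double bonds give 6 π electrons. Since 6 = 4n+2 (n=1), it is aromatic (pyridine).
The 5-membered ring with two adjacent nitrogens (one N–H, one =N–) is fully conjugated (every ring atom contributes a p orbital); 2 ring double bonds (4 π electrons) plus a heteroatom lone pair (2) give 6 π electrons. Since 6 = 4n+2 (n=1), it is aromatic (pyrazole).
4 of the 6 rings are aromatic. Total: 4.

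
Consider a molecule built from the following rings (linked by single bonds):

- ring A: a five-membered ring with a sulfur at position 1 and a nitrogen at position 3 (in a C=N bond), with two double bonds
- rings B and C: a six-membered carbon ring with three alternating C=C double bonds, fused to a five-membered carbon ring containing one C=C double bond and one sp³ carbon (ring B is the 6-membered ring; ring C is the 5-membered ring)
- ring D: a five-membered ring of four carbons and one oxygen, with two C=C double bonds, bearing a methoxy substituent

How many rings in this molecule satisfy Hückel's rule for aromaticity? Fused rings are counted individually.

Ring A is fully conjugated (every ring atom contributes a p orbital); 2 ring double bonds (4 π electrons) plus a heteroatom lone pair (2) give 6 π electrons. That satisfies 4n+2 with n=1, so ring A is aromatic (thiazole).
Ring B has a continuous p-orbital overlap around the ring; 3 ring double bonds give 6 π electrons. 6 = 4(1)+2, so ring B is aromatic (benzene ring).
Ring C has one sp³ carbon, so it is not fully conjugated — not aromatic (cyclopentene ring).
Ring D has a continuous p-orbital overlap around the ring; 2 ring double bonds (4 π electrons) plus a heteroatom lone pair (2) give 6 π electrons. That satisfies 4n+2 with n=1, so ring D is aromatic (furan).
Aromatic: A, B, D. Total: 3.

3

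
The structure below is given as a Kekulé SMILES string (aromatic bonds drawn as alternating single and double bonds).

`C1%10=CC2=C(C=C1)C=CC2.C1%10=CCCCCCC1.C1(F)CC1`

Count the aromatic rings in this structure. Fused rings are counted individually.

1

The SMILES encodes a six-membered carbon ring with three alternating C=C double bonds, fused to a five-membered carbon ring containing one C=C double bond and one sp³ carbon; an eight-membered carbon ring with one C=C double bond; a three-membered saturated carbon ring.
The 6-membered ring has a continuous p-orbital overlap around the ring; 3 ring double bonds give 6 π electrons. That satisfies 4n+2 with n=1, so it is aromatic (benzene ring).
The 5-membered ring has one sp³ carbon, so it is not fully conjugated — not aromatic (cyclopentene ring).
The 8-membered ring has six sp³ carbons, so it is not fully conjugated — not aromatic (cyclooctene).
The 3-membered ring has only sp³ atoms, so it is not fully conjugated — not aromatic (cyclopropane).
1 of the 4 rings is aromatic. Total: 1.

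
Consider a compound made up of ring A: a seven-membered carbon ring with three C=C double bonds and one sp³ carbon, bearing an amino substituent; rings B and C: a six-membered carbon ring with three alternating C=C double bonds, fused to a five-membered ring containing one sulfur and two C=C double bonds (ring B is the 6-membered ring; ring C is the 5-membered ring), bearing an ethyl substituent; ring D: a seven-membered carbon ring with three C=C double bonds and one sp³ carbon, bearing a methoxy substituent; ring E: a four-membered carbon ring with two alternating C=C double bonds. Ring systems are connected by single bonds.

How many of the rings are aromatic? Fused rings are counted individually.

Ring A has one sp³ carbon, so it is not fully conjugated — not aromatic (cycloheptatriene).
Rings B and C form a fused bicyclic system (with one sulfur) with 9 sp² atoms and 10 π electrons from ring double bonds plus a heteroatom lone pair. 10 = 4(2)+2, so the system is aromatic and both rings count as aromatic (benzothiophene).
Ring D has one sp³ carbon, so it is not fully conjugated — not aromatic (cycloheptatriene).
Ring E has only sp² ring atoms; a planar conformation would have a fully conjugated π system of 4 electrons. But 4 = 4(1), which is 4n not 4n+2, so ring E is not aromatic (cyclobutadiene) — cyclobutadiene is antiaromatic and distorts to a rectangle.
Aromatic: B, C. Total: 2.

2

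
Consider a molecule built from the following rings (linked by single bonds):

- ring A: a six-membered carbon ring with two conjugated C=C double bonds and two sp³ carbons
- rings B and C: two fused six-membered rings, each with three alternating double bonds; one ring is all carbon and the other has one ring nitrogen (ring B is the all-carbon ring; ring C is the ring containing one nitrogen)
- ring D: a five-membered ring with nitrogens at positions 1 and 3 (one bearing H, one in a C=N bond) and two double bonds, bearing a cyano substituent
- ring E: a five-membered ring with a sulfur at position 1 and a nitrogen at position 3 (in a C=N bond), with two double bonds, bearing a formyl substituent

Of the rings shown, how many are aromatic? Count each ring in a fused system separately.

4

Ring A has two sp³ carbons, so it is not fully conjugated — not aromatic (1,3-cyclohexadiene).
Rings B and C form a fused bicyclic system (with one nitrogen) with 10 sp² atoms and 10 π electrons from ring double bonds. 10 = 4(2)+2, so the system is aromatic and both rings count as aromatic (quinoline).
Ring D is fully conjugated (every ring atom contributes a p orbital); 2 ring double bonds (4 π electrons) plus a heteroatom lone pair (2) give 6 π electrons. 6 = 4(1)+2, so ring D is aromatic (imidazole).
Ring E is fully conjugated (every ring atom contributes a p orbital); 2 ring double bonds (4 π electrons) plus a heteroatom lone pair (2) give 6 π electrons. 6 = 4(1)+2, so ring E is aromatic (thiazole).
Aromatic: B, C, D, E. Total: 4.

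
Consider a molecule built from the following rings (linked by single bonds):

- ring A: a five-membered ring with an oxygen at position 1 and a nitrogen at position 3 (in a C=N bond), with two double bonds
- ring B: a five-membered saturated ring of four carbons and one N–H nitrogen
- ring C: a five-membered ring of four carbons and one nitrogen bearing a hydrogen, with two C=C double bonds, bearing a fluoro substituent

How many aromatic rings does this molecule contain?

2

Ring A is planar and fully conjugated; 2 ring double bonds (4 π electrons) plus a heteroatom lone pair (2) give 6 π electrons. Since 6 = 4n+2 (n=1), ring A is aromatic (oxazole).
Ring B has only sp³ atoms, so it is not fully conjugated — not aromatic (pyrrolidine).
Ring C is fully conjugated (every ring atom contributes a p orbital); 2 ring double bonds (4 π electrons) plus a heteroatom lone pair (2) give 6 π electrons. That satisfies 4n+2 with n=1, so ring C is aromatic (pyrrole).
Aromatic: A, C. Total: 2.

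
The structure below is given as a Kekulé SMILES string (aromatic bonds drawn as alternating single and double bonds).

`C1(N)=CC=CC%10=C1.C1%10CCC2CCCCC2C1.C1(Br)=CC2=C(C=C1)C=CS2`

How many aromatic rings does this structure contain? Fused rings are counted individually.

The SMILES encodes a six-membered carbon ring with three alternating C=C double bonds; two fused six-membered saturated carbon rings; a six-membered carbon ring with three alternating C=C double bonds, fused to a five-membered ring containing one sulfur and two C=C double bonds.
The 6-membered ring is planar and fully conjugated; 3 ring double bonds give 6 π electrons. That satisfies 4n+2 with n=1, so it is aromatic (benzene).
The second 6-membered ring has only sp³ atoms, so it is not fully conjugated — not aromatic (cyclohexane ring).
The third 6-membered ring has only sp³ atoms, so it is not fully conjugated — not aromatic (cyclohexane ring).
The fused 6/5-membered bicyclic (with one sulfur) is a single π system with 9 sp² atoms and 10 π electrons from ring double bonds plus a heteroatom lone pair. 10 = 4(2)+2, so the system is aromatic and both rings count as aromatic (benzothiophene).
3 of the 5 rings are aromatic. Total: 3.

3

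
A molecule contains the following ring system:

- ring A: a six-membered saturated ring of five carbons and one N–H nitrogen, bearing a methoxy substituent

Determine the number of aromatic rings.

Ring A has only sp³ atoms, so it is not fully conjugated — not aromatic (piperidine).

0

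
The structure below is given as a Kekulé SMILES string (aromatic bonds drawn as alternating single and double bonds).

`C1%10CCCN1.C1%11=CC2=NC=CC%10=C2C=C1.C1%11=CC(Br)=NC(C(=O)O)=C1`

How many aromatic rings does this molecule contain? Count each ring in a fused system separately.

The SMILES encodes a five-membered saturated ring of four carbons and one N–H nitrogen; two fused six-membered rings, each with three alternating double bonds; one ring is all carbon and the other has one ring nitrogen; a six-membered ring of five carbons and one nitrogen with three alternating double bonds.
The 5-membered ring with one N–H has only sp³ atoms, so it is not fully conjugated — not aromatic (pyrrolidine).
The fused 6/6-membered bicyclic (with one nitrogen) is a single π system with 10 sp² atoms and 10 π electrons from ring double bonds. 10 = 4(2)+2, so the system is aromatic and both rings count as aromatic (quinoline).
The 6-membered ring with one nitrogen is fully conjugated (every ring atom contributes a p orbital); 3 ring double bonds give 6 π electrons. 6 = 4(1)+2, so it is aromatic (pyridine).
3 of the 4 rings are aromatic. Total: 3.

3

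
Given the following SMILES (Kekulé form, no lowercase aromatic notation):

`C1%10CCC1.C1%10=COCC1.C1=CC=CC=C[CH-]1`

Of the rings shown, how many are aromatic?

The SMILES encodes a four-membered saturated carbon ring; a five-membered ring of four carbons and one oxygen, with one C=C double bond and two sp³ carbons; a seven-membered all-carbon ring bearing a negative charge on one carbon, with three C=C double bonds.
The 4-membered ring has only sp³ atoms, so it is not fully conjugated — not aromatic (cyclobutane).
The 5-membered ring with one oxygen has two sp³ carbons, so it is not fully conjugated — not aromatic (2,3-dihydrofuran).
The 7-membered ring has only sp² ring atoms; a planar conformation would have a fully conjugated π system of 8 electrons. But 8 = 4(2), which is 4n not 4n+2, so it is not aromatic (cycloheptatrienyl anion).
None of the rings are aromatic. Total: 0.

0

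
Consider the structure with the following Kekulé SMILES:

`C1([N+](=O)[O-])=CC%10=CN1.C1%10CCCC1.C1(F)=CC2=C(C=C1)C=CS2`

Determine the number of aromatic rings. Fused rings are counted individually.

The SMILES encodes a five-membered ring of four carbons and one nitrogen bearing a hydrogen, with two C=C double bonds; a five-membered saturated carbon ring; a six-membered carbon ring with three alternating C=C double bonds, fused to a five-membered ring containing one sulfur and two C=C double bonds.
The 5-membered ring with one N–H has a continuous p-orbital overlap around the ring; 2 ring double bonds (4 π electrons) plus a heteroatom lone pair (2) give 6 π electrons. 6 = 4(1)+2, so it is aromatic (pyrrole).
The 5-membered ring has only sp³ atoms, so it is not fully conjugated — not aromatic (cyclopentane).
The fused 6/5-membered bicyclic (with one sulfur) is a single π system with 9 sp² atoms and 10 π electrons from ring double bonds plus a heteroatom lone pair. 10 = 4(2)+2, so the system is aromatic and both rings count as aromatic (benzothiophene).
3 of the 4 rings are aromatic. Total: 3.

3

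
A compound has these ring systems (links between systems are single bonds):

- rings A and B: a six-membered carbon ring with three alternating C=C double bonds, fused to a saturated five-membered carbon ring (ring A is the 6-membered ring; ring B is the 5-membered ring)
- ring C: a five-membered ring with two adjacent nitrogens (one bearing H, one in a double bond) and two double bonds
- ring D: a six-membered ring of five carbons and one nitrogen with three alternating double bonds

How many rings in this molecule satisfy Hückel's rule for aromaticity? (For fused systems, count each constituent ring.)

Ring A has a continuous p-orbital overlap around the ring; 3 ring double bonds give 6 π electrons. That satisfies 4n+2 with n=1, so ring A is aromatic (benzene ring).
Ring B has three sp³ carbons, so it is not fully conjugated — not aromatic (cyclopentane ring).
Ring C is planar and fully conjugated; 2 ring double bonds (4 π electrons) plus a heteroatom lone pair (2) give 6 π electrons. Since 6 = 4n+2 (n=1), ring C is aromatic (pyrazole).
Ring D has a continuous p-orbital overlap around the ring; 3 ring double bonds give 6 π electrons. That satisfies 4n+2 with n=1, so ring D is aromatic (pyridine).
Aromatic: A, C, D. Total: 3.

3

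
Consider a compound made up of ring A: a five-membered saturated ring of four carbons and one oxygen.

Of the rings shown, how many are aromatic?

0

Ring A has only sp³ atoms, so it is not fully conjugated — not aromatic (tetrahydrofuran).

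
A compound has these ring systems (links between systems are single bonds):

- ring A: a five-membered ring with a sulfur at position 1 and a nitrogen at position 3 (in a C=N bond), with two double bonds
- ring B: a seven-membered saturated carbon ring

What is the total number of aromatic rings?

Ring A is planar and fully conjugated; 2 ring double bonds (4 π electrons) plus a heteroatom lone pair (2) give 6 π electrons. That satisfies 4n+2 with n=1, so ring A is aromatic (thiazole).
Ring B has only sp³ atoms, so it is not fully conjugated — not aromatic (cycloheptane).
Aromatic: A. Total: 1.

1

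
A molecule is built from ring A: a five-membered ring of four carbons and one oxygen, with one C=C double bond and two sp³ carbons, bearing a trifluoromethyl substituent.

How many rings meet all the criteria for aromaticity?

0

Ring A has two sp³ carbons, so it is not fully conjugated — not aromatic (2,3-dihydrofuran).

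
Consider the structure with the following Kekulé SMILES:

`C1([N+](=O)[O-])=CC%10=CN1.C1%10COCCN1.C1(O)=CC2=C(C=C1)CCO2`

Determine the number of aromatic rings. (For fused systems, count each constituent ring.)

2

The SMILES encodes a five-membered ring of four carbons and one nitrogen bearing a hydrogen, with two C=C double bonds; a six-membered saturated ring with an oxygen and an N–H nitrogen at positions 1 and 4; a six-membered carbon ring with three alternating C=C double bonds, fused to a five-membered ring containing one oxygen and two sp³ carbons.
The 5-membered ring with one N–H is fully conjugated (every ring atom contributes a p orbital); 2 ring double bonds (4 π electrons) plus a heteroatom lone pair (2) give 6 π electrons. 6 = 4(1)+2, so it is aromatic (pyrrole).
The 6-membered ring with one oxygen and one N–H (1,4) has only sp³ atoms, so it is not fully conjugated — not aromatic (morpholine).
The 6-membered ring is fully conjugated (every ring atom contributes a p orbital); 3 ring double bonds give 6 π electrons. 6 = 4(1)+2, so it is aromatic (benzene ring).
The 5-membered ring with one oxygen has two sp³ carbons, so it is not fully conjugated — not aromatic (oxolane ring).
2 of the 4 rings are aromatic. Total: 2.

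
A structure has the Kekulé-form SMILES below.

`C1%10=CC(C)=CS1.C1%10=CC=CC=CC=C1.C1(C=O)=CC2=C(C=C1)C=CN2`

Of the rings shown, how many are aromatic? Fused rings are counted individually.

The SMILES encodes a five-membered ring of four carbons and one sulfur, with two C=C double bonds; an eight-membered carbon ring with four alternating C=C double bonds; a six-membered carbon ring with three alternating C=C double bonds, fused to a five-membered ring containing one N–H nitrogen and two C=C double bonds.
The 5-membered ring with one sulfur is planar and fully conjugated; 2 ring double bonds (4 π electrons) plus a heteroatom lone pair (2) give 6 π electrons. 6 = 4(1)+2, so it is aromatic (thiophene).
The 8-membered ring has only sp² ring atoms; a planar conformation would have a fully conjugated π system of 8 electrons. But 8 = 4(2), which is 4n not 4n+2, so it is not aromatic (cyclooctatetraene) — cyclooctatetraene distorts into a non-planar tub to avoid antiaromaticity.
The fused 6/5-membered bicyclic (with one N–H) is a single π system with 9 sp² atoms and 10 π electrons from ring double bonds plus a heteroatom lone pair. 10 = 4(2)+2, so the system is aromatic and both rings count as aromatic (indole).
3 of the 4 rings are aromatic. Total: 3.

3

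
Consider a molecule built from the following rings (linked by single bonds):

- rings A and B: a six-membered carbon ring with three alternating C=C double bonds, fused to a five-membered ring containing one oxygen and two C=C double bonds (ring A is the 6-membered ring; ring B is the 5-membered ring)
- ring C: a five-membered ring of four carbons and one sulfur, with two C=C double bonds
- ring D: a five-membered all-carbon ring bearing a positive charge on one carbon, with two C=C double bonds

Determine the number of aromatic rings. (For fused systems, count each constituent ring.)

3

Rings A and B form a fused bicyclic system (with one oxygen) with 9 sp² atoms and 10 π electrons from ring double bonds plus a heteroatom lone pair. 10 = 4(2)+2, so the system is aromatic and both rings count as aromatic (benzofuran).
Ring C is fully conjugated (every ring atom contributes a p orbital); 2 ring double bonds (4 π electrons) plus a heteroatom lone pair (2) give 6 π electrons. Since 6 = 4n+2 (n=1), ring C is aromatic (thiophene).
Ring D has only sp² ring atoms; a planar conformation would have a fully conjugated π system of 4 electrons. But 4 = 4(1), which is 4n not 4n+2, so ring D is not aromatic (cyclopentadienyl cation).
Aromatic: A, B, C. Total: 3.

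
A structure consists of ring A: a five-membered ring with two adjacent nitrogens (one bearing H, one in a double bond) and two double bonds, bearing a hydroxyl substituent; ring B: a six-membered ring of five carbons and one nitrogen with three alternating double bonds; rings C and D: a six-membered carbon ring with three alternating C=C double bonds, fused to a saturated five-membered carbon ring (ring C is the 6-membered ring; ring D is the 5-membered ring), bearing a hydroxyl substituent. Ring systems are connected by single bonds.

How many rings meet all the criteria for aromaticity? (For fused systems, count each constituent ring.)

3

Ring A has a continuous p-orbital overlap around the ring; 2 ring double bonds (4 π electrons) plus a heteroatom lone pair (2) give 6 π electrons. Since 6 = 4n+2 (n=1), ring A is aromatic (pyrazole).
Ring B is fully conjugated (every ring atom contributes a p orbital); 3 ring double bonds give 6 π electrons. That satisfies 4n+2 with n=1, so ring B is aromatic (pyridine).
Ring C has a continuous p-orbital overlap around the ring; 3 ring double bonds give 6 π electrons. That satisfies 4n+2 with n=1, so ring C is aromatic (benzene ring).
Ring D has three sp³ carbons, so it is not fully conjugated — not aromatic (cyclopentane ring).
Aromatic: A, B, C. Total: 3.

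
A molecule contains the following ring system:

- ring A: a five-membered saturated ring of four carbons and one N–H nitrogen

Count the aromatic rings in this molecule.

0

Ring A has only sp³ atoms, so it is not fully conjugated — not aromatic (pyrrolidine).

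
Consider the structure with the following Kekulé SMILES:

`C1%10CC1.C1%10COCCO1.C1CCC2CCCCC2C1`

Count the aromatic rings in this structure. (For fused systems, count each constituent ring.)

The SMILES encodes a three-membered saturated carbon ring; a six-membered saturated ring with oxygens at positions 1 and 4; two fused six-membered saturated carbon rings.
The 3-membered ring has only sp³ atoms, so it is not fully conjugated — not aromatic (cyclopropane).
The 6-membered ring with two oxygens (1,4) has only sp³ atoms, so it is not fully conjugated — not aromatic (1,4-dioxane).
The 6-membered ring has only sp³ atoms, so it is not fully conjugated — not aromatic (cyclohexane ring).
The second 6-membered ring has only sp³ atoms, so it is not fully conjugated — not aromatic (cyclohexane ring).
None of the rings are aromatic. Total: 0.

0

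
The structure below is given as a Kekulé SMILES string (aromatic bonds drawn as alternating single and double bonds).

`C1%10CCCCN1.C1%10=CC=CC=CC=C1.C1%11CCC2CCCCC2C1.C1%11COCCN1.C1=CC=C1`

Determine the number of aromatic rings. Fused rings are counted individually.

0

The SMILES encodes a six-membered saturated ring of five carbons and one N–H nitrogen; an eight-membered carbon ring with four alternating C=C double bonds; two fused six-membered saturated carbon rings; a six-membered saturated ring with an oxygen and an N–H nitrogen at positions 1 and 4; a four-membered carbon ring with two alternating C=C double bonds.
The 6-membered ring with one N–H has only sp³ atoms, so it is not fully conjugated — not aromatic (piperidine).
The 8-membered ring has only sp² ring atoms; a planar conformation would have a fully conjugated π system of 8 electrons. But 8 = 4(2), which is 4n not 4n+2, so it is not aromatic (cyclooctatetraene) — cyclooctatetraene distorts into a non-planar tub to avoid antiaromaticity.
The 6-membered ring has only sp³ atoms, so it is not fully conjugated — not aromatic (cyclohexane ring).
The second 6-membered ring has only sp³ atoms, so it is not fully conjugated — not aromatic (cyclohexane ring).
The 6-membered ring with one oxygen and one N–H (1,4) has only sp³ atoms, so it is not fully conjugated — not aromatic (morpholine).
The 4-membered ring has only sp² ring atoms; a planar conformation would have a fully conjugated π system of 4 electrons. But 4 = 4(1), which is 4n not 4n+2, so it is not aromatic (cyclobutadiene) — cyclobutadiene is antiaromatic and distorts to a rectangle.
None of the rings are aromatic. Total: 0.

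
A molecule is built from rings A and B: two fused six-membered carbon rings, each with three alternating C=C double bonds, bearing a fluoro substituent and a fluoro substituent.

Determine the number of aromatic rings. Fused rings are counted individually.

Rings A and B form a fused bicyclic system with 10 sp² atoms and 10 π electrons from ring double bonds. 10 = 4(2)+2, so the system is aromatic and both rings count as aromatic (naphthalene).
Aromatic: A, B. Total: 2.

2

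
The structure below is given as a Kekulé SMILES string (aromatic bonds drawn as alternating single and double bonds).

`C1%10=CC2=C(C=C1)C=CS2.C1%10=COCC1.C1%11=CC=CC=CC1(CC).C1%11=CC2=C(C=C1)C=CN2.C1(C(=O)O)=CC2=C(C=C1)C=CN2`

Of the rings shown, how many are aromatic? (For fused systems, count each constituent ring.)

6

The SMILES encodes a six-membered carbon ring with three alternating C=C double bonds, fused to a five-membered ring containing one sulfur and two C=C double bonds; a five-membered ring of four carbons and one oxygen, with one C=C double bond and two sp³ carbons; a seven-membered carbon ring with three C=C double bonds and one sp³ carbon; a six-membered carbon ring with three alternating C=C double bonds, fused to a five-membered ring containing one N–H nitrogen and two C=C double bonds; a six-membered carbon ring with three alternating C=C double bonds, fused to a five-membered ring containing one N–H nitrogen and two C=C double bonds.
The fused 6/5-membered bicyclic (with one sulfur) is a single π system with 9 sp² atoms and 10 π electrons from ring double bonds plus a heteroatom lone pair. 10 = 4(2)+2, so the system is aromatic and both rings count as aromatic (benzothiophene).
The 5-membered ring with one oxygen has two sp³ carbons, so it is not fully conjugated — not aromatic (2,3-dihydrofuran).
The 7-membered ring has one sp³ carbon, so it is not fully conjugated — not aromatic (cycloheptatriene).
The fused 6/5-membered bicyclic (with one N–H) is a single π system with 9 sp² atoms and 10 π electrons from ring double bonds plus a heteroatom lone pair. 10 = 4(2)+2, so the system is aromatic and both rings count as aromatic (indole).
The fused 6/5-membered bicyclic (with one N–H) is a single π system with 9 sp² atoms and 10 π electrons from ring double bonds plus a heteroatom lone pair. 10 = 4(2)+2, so the system is aromatic and both rings count as aromatic (indole).
6 of the 8 rings are aromatic. Total: 6.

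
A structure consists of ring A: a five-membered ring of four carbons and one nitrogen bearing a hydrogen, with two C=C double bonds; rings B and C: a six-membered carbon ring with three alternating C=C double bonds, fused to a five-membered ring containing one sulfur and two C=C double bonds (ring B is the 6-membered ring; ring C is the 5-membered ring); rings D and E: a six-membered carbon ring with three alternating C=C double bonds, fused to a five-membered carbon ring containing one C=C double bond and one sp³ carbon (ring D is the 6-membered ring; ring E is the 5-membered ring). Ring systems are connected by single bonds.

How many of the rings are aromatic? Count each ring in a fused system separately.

Ring A is fully conjugated (every ring atom contributes a p orbital); 2 ring double bonds (4 π electrons) plus a heteroatom lone pair (2) give 6 π electrons. Since 6 = 4n+2 (n=1), ring A is aromatic (pyrrole).
Rings B and C form a fused bicyclic system (with one sulfur) with 9 sp² atoms and 10 π electrons from ring double bonds plus a heteroatom lone pair. 10 = 4(2)+2, so the system is aromatic and both rings count as aromatic (benzothiophene).
Ring D has a continuous p-orbital overlap around the ring; 3 ring double bonds give 6 π electrons. That satisfies 4n+2 with n=1, so ring D is aromatic (benzene ring).
Ring E has one sp³ carbon, so it is not fully conjugated — not aromatic (cyclopentene ring).
Aromatic: A, B, C, D. Total: 4.

4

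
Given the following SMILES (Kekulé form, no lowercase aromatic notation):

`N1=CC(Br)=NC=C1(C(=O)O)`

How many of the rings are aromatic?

The SMILES encodes a six-membered ring with nitrogens at positions 1 and 4 and three alternating double bonds.
The 6-membered ring with two nitrogens (1,4) has a continuous p-orbital overlap around the ring; 3 ring double bonds give 6 π electrons. Since 6 = 4n+2 (n=1), it is aromatic (pyrazine).

1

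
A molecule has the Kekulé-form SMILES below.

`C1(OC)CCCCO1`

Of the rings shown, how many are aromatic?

0

The SMILES encodes a six-membered saturated ring of five carbons and one oxygen.
The 6-membered ring with one oxygen has only sp³ atoms, so it is not fully conjugated — not aromatic (tetrahydropyran).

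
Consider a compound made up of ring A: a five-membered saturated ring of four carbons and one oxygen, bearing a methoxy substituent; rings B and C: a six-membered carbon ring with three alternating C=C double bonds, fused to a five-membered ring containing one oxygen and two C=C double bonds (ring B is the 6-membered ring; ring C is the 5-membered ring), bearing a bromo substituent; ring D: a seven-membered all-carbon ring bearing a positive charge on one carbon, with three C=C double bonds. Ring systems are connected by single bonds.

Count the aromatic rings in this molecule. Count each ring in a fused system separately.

Ring A has only sp³ atoms, so it is not fully conjugated — not aromatic (tetrahydrofuran).
Rings B and C form a fused bicyclic system (with one oxygen) with 9 sp² atoms and 10 π electrons from ring double bonds plus a heteroatom lone pair. 10 = 4(2)+2, so the system is aromatic and both rings count as aromatic (benzofuran).
Ring D is planar and fully conjugated; 3 ring double bonds (6 π electrons) plus the carbocation's empty p orbital (0, but keeps the ring conjugated) give 6 π electrons. That satisfies 4n+2 with n=1, so ring D is aromatic (tropylium cation).
Aromatic: B, C, D. Total: 3.

3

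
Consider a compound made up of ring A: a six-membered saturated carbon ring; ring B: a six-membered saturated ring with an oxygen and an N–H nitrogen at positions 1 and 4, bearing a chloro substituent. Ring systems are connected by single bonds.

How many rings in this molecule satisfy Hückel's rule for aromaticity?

Ring A has only sp³ atoms, so it is not fully conjugated — not aromatic (cyclohexane).
Ring B has only sp³ atoms, so it is not fully conjugated — not aromatic (morpholine).
No ring is aromatic. Total: 0.

0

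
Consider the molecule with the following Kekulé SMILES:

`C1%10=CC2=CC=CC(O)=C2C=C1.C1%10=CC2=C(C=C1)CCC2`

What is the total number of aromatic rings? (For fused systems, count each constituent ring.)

The SMILES encodes two fused six-membered carbon rings, each with three alternating C=C double bonds; a six-membered carbon ring with three alternating C=C double bonds, fused to a saturated five-membered carbon ring.
The fused 6/6-membered bicyclic is a single π system with 10 sp² atoms and 10 π electrons from ring double bonds. 10 = 4(2)+2, so the system is aromatic and both rings count as aromatic (naphthalene).
The 6-membered ring is planar and fully conjugated; 3 ring double bonds give 6 π electrons. That satisfies 4n+2 with n=1, so it is aromatic (benzene ring).
The 5-membered ring has three sp³ carbons, so it is not fully conjugated — not aromatic (cyclopentane ring).
3 of the 4 rings are aromatic. Total: 3.

3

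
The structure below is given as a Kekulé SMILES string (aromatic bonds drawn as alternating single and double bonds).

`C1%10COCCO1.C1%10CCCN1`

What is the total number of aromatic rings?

The SMILES encodes a six-membered saturated ring with oxygens at positions 1 and 4; a five-membered saturated ring of four carbons and one N–H nitrogen.
The 6-membered ring with two oxygens (1,4) has only sp³ atoms, so it is not fully conjugated — not aromatic (1,4-dioxane).
The 5-membered ring with one N–H has only sp³ atoms, so it is not fully conjugated — not aromatic (pyrrolidine).
None of the rings are aromatic. Total: 0.

0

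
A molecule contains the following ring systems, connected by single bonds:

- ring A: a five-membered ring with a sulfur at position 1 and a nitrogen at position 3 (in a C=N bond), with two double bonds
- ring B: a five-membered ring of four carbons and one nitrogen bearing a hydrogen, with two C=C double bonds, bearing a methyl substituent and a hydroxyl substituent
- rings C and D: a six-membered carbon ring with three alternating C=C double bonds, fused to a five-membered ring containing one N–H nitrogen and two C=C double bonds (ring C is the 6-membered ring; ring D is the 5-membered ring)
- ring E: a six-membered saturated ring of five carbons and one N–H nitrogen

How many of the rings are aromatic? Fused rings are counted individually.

Ring A is fully conjugated (every ring atom contributes a p orbital); 2 ring double bonds (4 π electrons) plus a heteroatom lone pair (2) give 6 π electrons. Since 6 = 4n+2 (n=1), ring A is aromatic (thiazole).
Ring B has a continuous p-orbital overlap around the ring; 2 ring double bonds (4 π electrons) plus a heteroatom lone pair (2) give 6 π electrons. 6 = 4(1)+2, so ring B is aromatic (pyrrole).
Rings C and D form a fused bicyclic system (with one N–H) with 9 sp² atoms and 10 π electrons from ring double bonds plus a heteroatom lone pair. 10 = 4(2)+2, so the system is aromatic and both rings count as aromatic (indole).
Ring E has only sp³ atoms, so it is not fully conjugated — not aromatic (piperidine).
Aromatic: A, B, C, D. Total: 4.

4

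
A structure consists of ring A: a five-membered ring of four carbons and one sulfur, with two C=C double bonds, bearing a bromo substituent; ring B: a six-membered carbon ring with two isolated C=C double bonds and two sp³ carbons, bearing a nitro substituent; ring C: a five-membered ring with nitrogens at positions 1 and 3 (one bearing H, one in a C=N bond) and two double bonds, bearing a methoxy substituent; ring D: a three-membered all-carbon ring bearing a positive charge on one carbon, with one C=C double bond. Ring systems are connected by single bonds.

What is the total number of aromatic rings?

Ring A is planar and fully conjugated; 2 ring double bonds (4 π electrons) plus a heteroatom lone pair (2) give 6 π electrons. 6 = 4(1)+2, so ring A is aromatic (thiophene).
Ring B has two sp³ carbons, so it is not fully conjugated — not aromatic (1,4-cyclohexadiene).
Ring C is planar and fully conjugated; 2 ring double bonds (4 π electrons) plus a heteroatom lone pair (2) give 6 π electrons. Since 6 = 4n+2 (n=1), ring C is aromatic (imidazole).
Ring D is planar and fully conjugated; 1 ring double bond (2 π electrons) plus the carbocation's empty p orbital (0, but keeps the ring conjugated) give 2 π electrons. Since 2 = 4n+2 (n=0), ring D is aromatic (cyclopropenyl cation).
Aromatic: A, C, D. Total: 3.

3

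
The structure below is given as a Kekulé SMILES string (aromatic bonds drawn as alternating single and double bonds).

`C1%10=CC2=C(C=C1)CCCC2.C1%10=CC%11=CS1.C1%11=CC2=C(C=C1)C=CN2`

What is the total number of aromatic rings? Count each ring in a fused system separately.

4

The SMILES encodes a six-membered carbon ring with three alternating C=C double bonds, fused to a saturated six-membered carbon ring; a five-membered ring of four carbons and one sulfur, with two C=C double bonds; a six-membered carbon ring with three alternating C=C double bonds, fused to a five-membered ring containing one N–H nitrogen and two C=C double bonds.
The 6-membered ring is fully conjugated (every ring atom contributes a p orbital); 3 ring double bonds give 6 π electrons. 6 = 4(1)+2, so it is aromatic (benzene ring).
The second 6-membered ring has four sp³ carbons, so it is not fully conjugated — not aromatic (cyclohexane ring).
The 5-membered ring with one sulfur has a continuous p-orbital overlap around the ring; 2 ring double bonds (4 π electrons) plus a heteroatom lone pair (2) give 6 π electrons. 6 = 4(1)+2, so it is aromatic (thiophene).
The fused 6/5-membered bicyclic (with one N–H) is a single π system with 9 sp² atoms and 10 π electrons from ring double bonds plus a heteroatom lone pair. 10 = 4(2)+2, so the system is aromatic and both rings count as aromatic (indole).
4 of the 5 rings are aromatic. Total: 4.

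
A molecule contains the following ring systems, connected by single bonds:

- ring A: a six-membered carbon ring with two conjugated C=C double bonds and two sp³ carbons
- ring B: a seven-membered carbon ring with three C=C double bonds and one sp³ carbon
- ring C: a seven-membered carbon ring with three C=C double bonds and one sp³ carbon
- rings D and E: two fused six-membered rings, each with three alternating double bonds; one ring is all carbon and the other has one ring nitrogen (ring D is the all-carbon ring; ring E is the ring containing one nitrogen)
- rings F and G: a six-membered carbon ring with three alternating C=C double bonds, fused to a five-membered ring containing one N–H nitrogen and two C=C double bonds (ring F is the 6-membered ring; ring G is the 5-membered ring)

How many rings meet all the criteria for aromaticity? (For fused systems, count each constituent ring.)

4

Ring A has two sp³ carbons, so it is not fully conjugated — not aromatic (1,3-cyclohexadiene).
Ring B has one sp³ carbon, so it is not fully conjugated — not aromatic (cycloheptatriene).
Ring C has one sp³ carbon, so it is not fully conjugated — not aromatic (cycloheptatriene).
Rings D and E form a fused bicyclic system (with one nitrogen) with 10 sp² atoms and 10 π electrons from ring double bonds. 10 = 4(2)+2, so the system is aromatic and both rings count as aromatic (quinoline).
Rings F and G form a fused bicyclic system (with one N–H) with 9 sp² atoms and 10 π electrons from ring double bonds plus a heteroatom lone pair. 10 = 4(2)+2, so the system is aromatic and both rings count as aromatic (indole).
Aromatic: D, E, F, G. Total: 4.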